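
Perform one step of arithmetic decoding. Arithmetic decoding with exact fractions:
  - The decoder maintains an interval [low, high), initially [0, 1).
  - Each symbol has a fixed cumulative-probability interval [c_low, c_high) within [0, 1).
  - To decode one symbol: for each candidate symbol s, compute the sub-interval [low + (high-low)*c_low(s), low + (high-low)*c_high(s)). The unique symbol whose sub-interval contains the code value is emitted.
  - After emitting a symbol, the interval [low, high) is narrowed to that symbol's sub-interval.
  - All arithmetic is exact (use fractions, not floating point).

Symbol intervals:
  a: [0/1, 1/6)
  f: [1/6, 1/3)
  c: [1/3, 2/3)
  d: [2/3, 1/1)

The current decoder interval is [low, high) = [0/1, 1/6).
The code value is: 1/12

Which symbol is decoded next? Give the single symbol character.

Answer: c

Derivation:
Interval width = high − low = 1/6 − 0/1 = 1/6
Scaled code = (code − low) / width = (1/12 − 0/1) / 1/6 = 1/2
  a: [0/1, 1/6) 
  f: [1/6, 1/3) 
  c: [1/3, 2/3) ← scaled code falls here ✓
  d: [2/3, 1/1) 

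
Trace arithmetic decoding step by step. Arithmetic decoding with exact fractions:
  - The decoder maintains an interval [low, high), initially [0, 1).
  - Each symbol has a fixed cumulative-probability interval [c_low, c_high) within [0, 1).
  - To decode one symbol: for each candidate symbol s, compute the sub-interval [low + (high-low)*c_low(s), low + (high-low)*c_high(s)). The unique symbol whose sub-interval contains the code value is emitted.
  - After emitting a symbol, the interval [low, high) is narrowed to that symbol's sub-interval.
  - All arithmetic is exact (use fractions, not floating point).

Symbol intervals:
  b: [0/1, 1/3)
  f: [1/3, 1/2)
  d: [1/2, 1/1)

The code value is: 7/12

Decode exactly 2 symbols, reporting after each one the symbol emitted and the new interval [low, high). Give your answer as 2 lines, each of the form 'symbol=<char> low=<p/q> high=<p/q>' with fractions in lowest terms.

Answer: symbol=d low=1/2 high=1/1
symbol=b low=1/2 high=2/3

Derivation:
Step 1: interval [0/1, 1/1), width = 1/1 - 0/1 = 1/1
  'b': [0/1 + 1/1*0/1, 0/1 + 1/1*1/3) = [0/1, 1/3)
  'f': [0/1 + 1/1*1/3, 0/1 + 1/1*1/2) = [1/3, 1/2)
  'd': [0/1 + 1/1*1/2, 0/1 + 1/1*1/1) = [1/2, 1/1) <- contains code 7/12
  emit 'd', narrow to [1/2, 1/1)
Step 2: interval [1/2, 1/1), width = 1/1 - 1/2 = 1/2
  'b': [1/2 + 1/2*0/1, 1/2 + 1/2*1/3) = [1/2, 2/3) <- contains code 7/12
  'f': [1/2 + 1/2*1/3, 1/2 + 1/2*1/2) = [2/3, 3/4)
  'd': [1/2 + 1/2*1/2, 1/2 + 1/2*1/1) = [3/4, 1/1)
  emit 'b', narrow to [1/2, 2/3)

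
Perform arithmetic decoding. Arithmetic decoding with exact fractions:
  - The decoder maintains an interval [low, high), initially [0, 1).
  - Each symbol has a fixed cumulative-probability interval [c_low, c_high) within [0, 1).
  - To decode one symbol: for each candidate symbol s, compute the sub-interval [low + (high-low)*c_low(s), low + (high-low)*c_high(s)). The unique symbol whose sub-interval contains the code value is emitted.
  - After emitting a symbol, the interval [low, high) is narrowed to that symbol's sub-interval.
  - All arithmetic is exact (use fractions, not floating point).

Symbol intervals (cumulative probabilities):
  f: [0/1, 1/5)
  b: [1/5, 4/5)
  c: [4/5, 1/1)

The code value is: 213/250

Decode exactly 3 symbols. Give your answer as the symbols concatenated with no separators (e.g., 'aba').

Answer: cbf

Derivation:
Step 1: interval [0/1, 1/1), width = 1/1 - 0/1 = 1/1
  'f': [0/1 + 1/1*0/1, 0/1 + 1/1*1/5) = [0/1, 1/5)
  'b': [0/1 + 1/1*1/5, 0/1 + 1/1*4/5) = [1/5, 4/5)
  'c': [0/1 + 1/1*4/5, 0/1 + 1/1*1/1) = [4/5, 1/1) <- contains code 213/250
  emit 'c', narrow to [4/5, 1/1)
Step 2: interval [4/5, 1/1), width = 1/1 - 4/5 = 1/5
  'f': [4/5 + 1/5*0/1, 4/5 + 1/5*1/5) = [4/5, 21/25)
  'b': [4/5 + 1/5*1/5, 4/5 + 1/5*4/5) = [21/25, 24/25) <- contains code 213/250
  'c': [4/5 + 1/5*4/5, 4/5 + 1/5*1/1) = [24/25, 1/1)
  emit 'b', narrow to [21/25, 24/25)
Step 3: interval [21/25, 24/25), width = 24/25 - 21/25 = 3/25
  'f': [21/25 + 3/25*0/1, 21/25 + 3/25*1/5) = [21/25, 108/125) <- contains code 213/250
  'b': [21/25 + 3/25*1/5, 21/25 + 3/25*4/5) = [108/125, 117/125)
  'c': [21/25 + 3/25*4/5, 21/25 + 3/25*1/1) = [117/125, 24/25)
  emit 'f', narrow to [21/25, 108/125)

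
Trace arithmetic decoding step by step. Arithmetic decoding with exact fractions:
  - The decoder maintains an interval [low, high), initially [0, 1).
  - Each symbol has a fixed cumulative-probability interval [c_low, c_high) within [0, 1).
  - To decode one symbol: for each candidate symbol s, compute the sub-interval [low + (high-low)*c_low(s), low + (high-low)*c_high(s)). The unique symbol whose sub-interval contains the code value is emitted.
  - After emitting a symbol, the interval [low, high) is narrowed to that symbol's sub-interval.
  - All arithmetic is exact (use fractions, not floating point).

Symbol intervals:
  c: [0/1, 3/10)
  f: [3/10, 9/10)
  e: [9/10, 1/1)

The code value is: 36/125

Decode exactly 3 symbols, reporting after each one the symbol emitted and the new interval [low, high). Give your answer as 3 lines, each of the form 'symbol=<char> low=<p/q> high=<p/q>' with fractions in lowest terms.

Step 1: interval [0/1, 1/1), width = 1/1 - 0/1 = 1/1
  'c': [0/1 + 1/1*0/1, 0/1 + 1/1*3/10) = [0/1, 3/10) <- contains code 36/125
  'f': [0/1 + 1/1*3/10, 0/1 + 1/1*9/10) = [3/10, 9/10)
  'e': [0/1 + 1/1*9/10, 0/1 + 1/1*1/1) = [9/10, 1/1)
  emit 'c', narrow to [0/1, 3/10)
Step 2: interval [0/1, 3/10), width = 3/10 - 0/1 = 3/10
  'c': [0/1 + 3/10*0/1, 0/1 + 3/10*3/10) = [0/1, 9/100)
  'f': [0/1 + 3/10*3/10, 0/1 + 3/10*9/10) = [9/100, 27/100)
  'e': [0/1 + 3/10*9/10, 0/1 + 3/10*1/1) = [27/100, 3/10) <- contains code 36/125
  emit 'e', narrow to [27/100, 3/10)
Step 3: interval [27/100, 3/10), width = 3/10 - 27/100 = 3/100
  'c': [27/100 + 3/100*0/1, 27/100 + 3/100*3/10) = [27/100, 279/1000)
  'f': [27/100 + 3/100*3/10, 27/100 + 3/100*9/10) = [279/1000, 297/1000) <- contains code 36/125
  'e': [27/100 + 3/100*9/10, 27/100 + 3/100*1/1) = [297/1000, 3/10)
  emit 'f', narrow to [279/1000, 297/1000)

Answer: symbol=c low=0/1 high=3/10
symbol=e low=27/100 high=3/10
symbol=f low=279/1000 high=297/1000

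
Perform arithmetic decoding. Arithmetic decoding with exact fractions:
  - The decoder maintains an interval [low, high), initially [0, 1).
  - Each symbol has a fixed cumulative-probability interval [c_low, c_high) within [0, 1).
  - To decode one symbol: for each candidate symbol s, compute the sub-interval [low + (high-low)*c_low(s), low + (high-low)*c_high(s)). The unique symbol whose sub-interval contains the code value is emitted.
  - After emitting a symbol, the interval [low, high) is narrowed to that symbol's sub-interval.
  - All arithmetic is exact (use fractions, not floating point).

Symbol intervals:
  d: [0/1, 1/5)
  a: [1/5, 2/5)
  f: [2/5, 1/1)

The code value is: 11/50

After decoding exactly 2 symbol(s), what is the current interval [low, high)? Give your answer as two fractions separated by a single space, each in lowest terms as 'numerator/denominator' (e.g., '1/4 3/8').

Step 1: interval [0/1, 1/1), width = 1/1 - 0/1 = 1/1
  'd': [0/1 + 1/1*0/1, 0/1 + 1/1*1/5) = [0/1, 1/5)
  'a': [0/1 + 1/1*1/5, 0/1 + 1/1*2/5) = [1/5, 2/5) <- contains code 11/50
  'f': [0/1 + 1/1*2/5, 0/1 + 1/1*1/1) = [2/5, 1/1)
  emit 'a', narrow to [1/5, 2/5)
Step 2: interval [1/5, 2/5), width = 2/5 - 1/5 = 1/5
  'd': [1/5 + 1/5*0/1, 1/5 + 1/5*1/5) = [1/5, 6/25) <- contains code 11/50
  'a': [1/5 + 1/5*1/5, 1/5 + 1/5*2/5) = [6/25, 7/25)
  'f': [1/5 + 1/5*2/5, 1/5 + 1/5*1/1) = [7/25, 2/5)
  emit 'd', narrow to [1/5, 6/25)

Answer: 1/5 6/25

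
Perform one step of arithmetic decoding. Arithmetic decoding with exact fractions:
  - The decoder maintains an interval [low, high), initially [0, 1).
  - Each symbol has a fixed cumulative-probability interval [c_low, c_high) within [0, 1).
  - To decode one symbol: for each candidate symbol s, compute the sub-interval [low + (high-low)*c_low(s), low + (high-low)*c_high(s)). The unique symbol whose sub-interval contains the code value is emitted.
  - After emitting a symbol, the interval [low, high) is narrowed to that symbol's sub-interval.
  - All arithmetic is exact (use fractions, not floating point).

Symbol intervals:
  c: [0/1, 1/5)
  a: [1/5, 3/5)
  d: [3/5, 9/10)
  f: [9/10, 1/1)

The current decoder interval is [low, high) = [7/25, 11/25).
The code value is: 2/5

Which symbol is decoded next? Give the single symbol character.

Answer: d

Derivation:
Interval width = high − low = 11/25 − 7/25 = 4/25
Scaled code = (code − low) / width = (2/5 − 7/25) / 4/25 = 3/4
  c: [0/1, 1/5) 
  a: [1/5, 3/5) 
  d: [3/5, 9/10) ← scaled code falls here ✓
  f: [9/10, 1/1) 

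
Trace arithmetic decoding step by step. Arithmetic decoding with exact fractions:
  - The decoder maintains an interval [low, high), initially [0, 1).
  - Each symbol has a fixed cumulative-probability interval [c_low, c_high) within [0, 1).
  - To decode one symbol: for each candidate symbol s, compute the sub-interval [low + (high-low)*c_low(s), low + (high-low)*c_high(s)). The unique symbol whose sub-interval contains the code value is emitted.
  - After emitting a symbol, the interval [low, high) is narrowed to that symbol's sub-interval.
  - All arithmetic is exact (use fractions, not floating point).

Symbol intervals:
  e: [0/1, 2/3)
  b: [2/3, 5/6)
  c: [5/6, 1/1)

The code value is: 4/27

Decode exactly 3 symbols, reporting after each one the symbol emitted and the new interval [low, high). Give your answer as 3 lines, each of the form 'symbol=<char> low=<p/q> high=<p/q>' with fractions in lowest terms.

Answer: symbol=e low=0/1 high=2/3
symbol=e low=0/1 high=4/9
symbol=e low=0/1 high=8/27

Derivation:
Step 1: interval [0/1, 1/1), width = 1/1 - 0/1 = 1/1
  'e': [0/1 + 1/1*0/1, 0/1 + 1/1*2/3) = [0/1, 2/3) <- contains code 4/27
  'b': [0/1 + 1/1*2/3, 0/1 + 1/1*5/6) = [2/3, 5/6)
  'c': [0/1 + 1/1*5/6, 0/1 + 1/1*1/1) = [5/6, 1/1)
  emit 'e', narrow to [0/1, 2/3)
Step 2: interval [0/1, 2/3), width = 2/3 - 0/1 = 2/3
  'e': [0/1 + 2/3*0/1, 0/1 + 2/3*2/3) = [0/1, 4/9) <- contains code 4/27
  'b': [0/1 + 2/3*2/3, 0/1 + 2/3*5/6) = [4/9, 5/9)
  'c': [0/1 + 2/3*5/6, 0/1 + 2/3*1/1) = [5/9, 2/3)
  emit 'e', narrow to [0/1, 4/9)
Step 3: interval [0/1, 4/9), width = 4/9 - 0/1 = 4/9
  'e': [0/1 + 4/9*0/1, 0/1 + 4/9*2/3) = [0/1, 8/27) <- contains code 4/27
  'b': [0/1 + 4/9*2/3, 0/1 + 4/9*5/6) = [8/27, 10/27)
  'c': [0/1 + 4/9*5/6, 0/1 + 4/9*1/1) = [10/27, 4/9)
  emit 'e', narrow to [0/1, 8/27)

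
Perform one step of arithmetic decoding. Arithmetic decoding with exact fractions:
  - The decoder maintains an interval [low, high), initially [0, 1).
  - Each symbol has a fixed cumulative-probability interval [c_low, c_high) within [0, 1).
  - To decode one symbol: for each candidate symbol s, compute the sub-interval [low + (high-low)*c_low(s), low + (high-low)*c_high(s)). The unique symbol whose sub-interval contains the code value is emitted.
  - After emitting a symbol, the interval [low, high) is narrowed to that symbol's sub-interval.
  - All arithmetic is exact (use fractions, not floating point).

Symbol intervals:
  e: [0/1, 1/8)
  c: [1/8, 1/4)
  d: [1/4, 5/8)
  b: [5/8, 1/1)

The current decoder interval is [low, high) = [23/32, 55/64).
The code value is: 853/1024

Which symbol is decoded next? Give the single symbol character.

Interval width = high − low = 55/64 − 23/32 = 9/64
Scaled code = (code − low) / width = (853/1024 − 23/32) / 9/64 = 13/16
  e: [0/1, 1/8) 
  c: [1/8, 1/4) 
  d: [1/4, 5/8) 
  b: [5/8, 1/1) ← scaled code falls here ✓

Answer: b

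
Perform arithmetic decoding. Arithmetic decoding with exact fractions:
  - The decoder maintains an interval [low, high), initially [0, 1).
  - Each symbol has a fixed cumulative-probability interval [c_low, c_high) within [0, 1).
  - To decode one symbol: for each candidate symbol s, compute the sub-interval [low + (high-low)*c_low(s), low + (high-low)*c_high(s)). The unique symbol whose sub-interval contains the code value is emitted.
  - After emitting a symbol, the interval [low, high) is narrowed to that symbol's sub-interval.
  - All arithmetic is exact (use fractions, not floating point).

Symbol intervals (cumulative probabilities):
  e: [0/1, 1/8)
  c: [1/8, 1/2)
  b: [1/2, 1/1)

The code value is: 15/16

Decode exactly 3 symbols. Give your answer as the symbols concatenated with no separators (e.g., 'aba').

Step 1: interval [0/1, 1/1), width = 1/1 - 0/1 = 1/1
  'e': [0/1 + 1/1*0/1, 0/1 + 1/1*1/8) = [0/1, 1/8)
  'c': [0/1 + 1/1*1/8, 0/1 + 1/1*1/2) = [1/8, 1/2)
  'b': [0/1 + 1/1*1/2, 0/1 + 1/1*1/1) = [1/2, 1/1) <- contains code 15/16
  emit 'b', narrow to [1/2, 1/1)
Step 2: interval [1/2, 1/1), width = 1/1 - 1/2 = 1/2
  'e': [1/2 + 1/2*0/1, 1/2 + 1/2*1/8) = [1/2, 9/16)
  'c': [1/2 + 1/2*1/8, 1/2 + 1/2*1/2) = [9/16, 3/4)
  'b': [1/2 + 1/2*1/2, 1/2 + 1/2*1/1) = [3/4, 1/1) <- contains code 15/16
  emit 'b', narrow to [3/4, 1/1)
Step 3: interval [3/4, 1/1), width = 1/1 - 3/4 = 1/4
  'e': [3/4 + 1/4*0/1, 3/4 + 1/4*1/8) = [3/4, 25/32)
  'c': [3/4 + 1/4*1/8, 3/4 + 1/4*1/2) = [25/32, 7/8)
  'b': [3/4 + 1/4*1/2, 3/4 + 1/4*1/1) = [7/8, 1/1) <- contains code 15/16
  emit 'b', narrow to [7/8, 1/1)

Answer: bbb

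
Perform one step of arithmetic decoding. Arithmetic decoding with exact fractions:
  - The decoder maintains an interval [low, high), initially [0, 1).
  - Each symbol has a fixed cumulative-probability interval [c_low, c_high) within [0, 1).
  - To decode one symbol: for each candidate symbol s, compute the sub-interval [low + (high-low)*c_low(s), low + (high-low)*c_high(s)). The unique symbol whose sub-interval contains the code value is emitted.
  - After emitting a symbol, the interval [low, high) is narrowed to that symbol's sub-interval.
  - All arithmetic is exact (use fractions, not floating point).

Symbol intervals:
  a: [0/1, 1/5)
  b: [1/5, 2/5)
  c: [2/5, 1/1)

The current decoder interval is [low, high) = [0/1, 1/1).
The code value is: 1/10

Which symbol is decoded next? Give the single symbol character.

Interval width = high − low = 1/1 − 0/1 = 1/1
Scaled code = (code − low) / width = (1/10 − 0/1) / 1/1 = 1/10
  a: [0/1, 1/5) ← scaled code falls here ✓
  b: [1/5, 2/5) 
  c: [2/5, 1/1) 

Answer: a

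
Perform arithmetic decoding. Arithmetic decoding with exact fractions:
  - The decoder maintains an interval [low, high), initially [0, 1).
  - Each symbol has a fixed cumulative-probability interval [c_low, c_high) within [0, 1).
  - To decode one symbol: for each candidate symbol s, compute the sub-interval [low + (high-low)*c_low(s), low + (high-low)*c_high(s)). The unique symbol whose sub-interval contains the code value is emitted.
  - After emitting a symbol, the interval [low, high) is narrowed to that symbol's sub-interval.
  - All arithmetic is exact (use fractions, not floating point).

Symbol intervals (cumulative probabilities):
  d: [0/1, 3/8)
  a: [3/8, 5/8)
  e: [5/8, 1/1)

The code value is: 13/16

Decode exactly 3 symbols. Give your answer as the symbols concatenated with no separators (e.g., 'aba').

Answer: eaa

Derivation:
Step 1: interval [0/1, 1/1), width = 1/1 - 0/1 = 1/1
  'd': [0/1 + 1/1*0/1, 0/1 + 1/1*3/8) = [0/1, 3/8)
  'a': [0/1 + 1/1*3/8, 0/1 + 1/1*5/8) = [3/8, 5/8)
  'e': [0/1 + 1/1*5/8, 0/1 + 1/1*1/1) = [5/8, 1/1) <- contains code 13/16
  emit 'e', narrow to [5/8, 1/1)
Step 2: interval [5/8, 1/1), width = 1/1 - 5/8 = 3/8
  'd': [5/8 + 3/8*0/1, 5/8 + 3/8*3/8) = [5/8, 49/64)
  'a': [5/8 + 3/8*3/8, 5/8 + 3/8*5/8) = [49/64, 55/64) <- contains code 13/16
  'e': [5/8 + 3/8*5/8, 5/8 + 3/8*1/1) = [55/64, 1/1)
  emit 'a', narrow to [49/64, 55/64)
Step 3: interval [49/64, 55/64), width = 55/64 - 49/64 = 3/32
  'd': [49/64 + 3/32*0/1, 49/64 + 3/32*3/8) = [49/64, 205/256)
  'a': [49/64 + 3/32*3/8, 49/64 + 3/32*5/8) = [205/256, 211/256) <- contains code 13/16
  'e': [49/64 + 3/32*5/8, 49/64 + 3/32*1/1) = [211/256, 55/64)
  emit 'a', narrow to [205/256, 211/256)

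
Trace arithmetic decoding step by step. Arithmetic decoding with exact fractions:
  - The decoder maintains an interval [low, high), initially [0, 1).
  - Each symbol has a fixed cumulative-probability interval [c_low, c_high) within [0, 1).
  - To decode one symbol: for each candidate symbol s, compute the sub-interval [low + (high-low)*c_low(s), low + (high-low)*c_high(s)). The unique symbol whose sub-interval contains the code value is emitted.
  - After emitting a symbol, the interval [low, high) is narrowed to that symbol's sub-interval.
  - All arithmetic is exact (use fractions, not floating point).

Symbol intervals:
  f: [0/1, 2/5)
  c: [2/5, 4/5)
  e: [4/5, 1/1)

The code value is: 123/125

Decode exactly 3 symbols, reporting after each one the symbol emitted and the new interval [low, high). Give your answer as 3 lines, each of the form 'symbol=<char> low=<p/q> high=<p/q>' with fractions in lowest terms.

Step 1: interval [0/1, 1/1), width = 1/1 - 0/1 = 1/1
  'f': [0/1 + 1/1*0/1, 0/1 + 1/1*2/5) = [0/1, 2/5)
  'c': [0/1 + 1/1*2/5, 0/1 + 1/1*4/5) = [2/5, 4/5)
  'e': [0/1 + 1/1*4/5, 0/1 + 1/1*1/1) = [4/5, 1/1) <- contains code 123/125
  emit 'e', narrow to [4/5, 1/1)
Step 2: interval [4/5, 1/1), width = 1/1 - 4/5 = 1/5
  'f': [4/5 + 1/5*0/1, 4/5 + 1/5*2/5) = [4/5, 22/25)
  'c': [4/5 + 1/5*2/5, 4/5 + 1/5*4/5) = [22/25, 24/25)
  'e': [4/5 + 1/5*4/5, 4/5 + 1/5*1/1) = [24/25, 1/1) <- contains code 123/125
  emit 'e', narrow to [24/25, 1/1)
Step 3: interval [24/25, 1/1), width = 1/1 - 24/25 = 1/25
  'f': [24/25 + 1/25*0/1, 24/25 + 1/25*2/5) = [24/25, 122/125)
  'c': [24/25 + 1/25*2/5, 24/25 + 1/25*4/5) = [122/125, 124/125) <- contains code 123/125
  'e': [24/25 + 1/25*4/5, 24/25 + 1/25*1/1) = [124/125, 1/1)
  emit 'c', narrow to [122/125, 124/125)

Answer: symbol=e low=4/5 high=1/1
symbol=e low=24/25 high=1/1
symbol=c low=122/125 high=124/125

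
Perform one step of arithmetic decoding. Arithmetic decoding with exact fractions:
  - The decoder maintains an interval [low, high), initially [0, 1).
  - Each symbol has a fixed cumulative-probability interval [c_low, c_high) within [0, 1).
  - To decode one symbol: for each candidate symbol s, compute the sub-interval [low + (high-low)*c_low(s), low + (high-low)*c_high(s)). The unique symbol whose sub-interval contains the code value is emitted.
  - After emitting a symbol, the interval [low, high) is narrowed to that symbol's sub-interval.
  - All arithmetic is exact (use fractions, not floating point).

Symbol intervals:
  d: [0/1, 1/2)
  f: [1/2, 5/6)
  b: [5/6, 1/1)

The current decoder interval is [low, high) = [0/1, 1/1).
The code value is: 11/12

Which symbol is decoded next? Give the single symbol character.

Interval width = high − low = 1/1 − 0/1 = 1/1
Scaled code = (code − low) / width = (11/12 − 0/1) / 1/1 = 11/12
  d: [0/1, 1/2) 
  f: [1/2, 5/6) 
  b: [5/6, 1/1) ← scaled code falls here ✓

Answer: b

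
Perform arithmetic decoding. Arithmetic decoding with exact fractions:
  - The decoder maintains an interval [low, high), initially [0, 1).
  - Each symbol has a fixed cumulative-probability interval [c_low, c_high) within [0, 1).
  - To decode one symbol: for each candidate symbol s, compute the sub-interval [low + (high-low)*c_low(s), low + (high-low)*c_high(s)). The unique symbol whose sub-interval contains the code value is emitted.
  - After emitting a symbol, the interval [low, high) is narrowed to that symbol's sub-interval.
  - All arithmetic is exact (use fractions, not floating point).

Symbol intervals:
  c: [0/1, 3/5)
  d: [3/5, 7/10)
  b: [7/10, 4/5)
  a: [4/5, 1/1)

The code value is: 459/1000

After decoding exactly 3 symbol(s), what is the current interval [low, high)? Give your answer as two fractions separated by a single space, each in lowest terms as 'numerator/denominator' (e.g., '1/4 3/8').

Answer: 57/125 231/500

Derivation:
Step 1: interval [0/1, 1/1), width = 1/1 - 0/1 = 1/1
  'c': [0/1 + 1/1*0/1, 0/1 + 1/1*3/5) = [0/1, 3/5) <- contains code 459/1000
  'd': [0/1 + 1/1*3/5, 0/1 + 1/1*7/10) = [3/5, 7/10)
  'b': [0/1 + 1/1*7/10, 0/1 + 1/1*4/5) = [7/10, 4/5)
  'a': [0/1 + 1/1*4/5, 0/1 + 1/1*1/1) = [4/5, 1/1)
  emit 'c', narrow to [0/1, 3/5)
Step 2: interval [0/1, 3/5), width = 3/5 - 0/1 = 3/5
  'c': [0/1 + 3/5*0/1, 0/1 + 3/5*3/5) = [0/1, 9/25)
  'd': [0/1 + 3/5*3/5, 0/1 + 3/5*7/10) = [9/25, 21/50)
  'b': [0/1 + 3/5*7/10, 0/1 + 3/5*4/5) = [21/50, 12/25) <- contains code 459/1000
  'a': [0/1 + 3/5*4/5, 0/1 + 3/5*1/1) = [12/25, 3/5)
  emit 'b', narrow to [21/50, 12/25)
Step 3: interval [21/50, 12/25), width = 12/25 - 21/50 = 3/50
  'c': [21/50 + 3/50*0/1, 21/50 + 3/50*3/5) = [21/50, 57/125)
  'd': [21/50 + 3/50*3/5, 21/50 + 3/50*7/10) = [57/125, 231/500) <- contains code 459/1000
  'b': [21/50 + 3/50*7/10, 21/50 + 3/50*4/5) = [231/500, 117/250)
  'a': [21/50 + 3/50*4/5, 21/50 + 3/50*1/1) = [117/250, 12/25)
  emit 'd', narrow to [57/125, 231/500)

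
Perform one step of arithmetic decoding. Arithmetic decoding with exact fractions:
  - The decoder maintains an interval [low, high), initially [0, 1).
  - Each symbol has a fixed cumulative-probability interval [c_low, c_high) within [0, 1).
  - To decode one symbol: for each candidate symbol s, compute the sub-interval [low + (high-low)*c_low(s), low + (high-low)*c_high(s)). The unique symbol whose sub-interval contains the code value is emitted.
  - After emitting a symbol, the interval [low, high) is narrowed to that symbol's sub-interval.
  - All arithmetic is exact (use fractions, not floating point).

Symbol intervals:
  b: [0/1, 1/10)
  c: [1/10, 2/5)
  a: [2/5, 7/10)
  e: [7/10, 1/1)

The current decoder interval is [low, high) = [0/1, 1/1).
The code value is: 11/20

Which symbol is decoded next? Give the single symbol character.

Answer: a

Derivation:
Interval width = high − low = 1/1 − 0/1 = 1/1
Scaled code = (code − low) / width = (11/20 − 0/1) / 1/1 = 11/20
  b: [0/1, 1/10) 
  c: [1/10, 2/5) 
  a: [2/5, 7/10) ← scaled code falls here ✓
  e: [7/10, 1/1) 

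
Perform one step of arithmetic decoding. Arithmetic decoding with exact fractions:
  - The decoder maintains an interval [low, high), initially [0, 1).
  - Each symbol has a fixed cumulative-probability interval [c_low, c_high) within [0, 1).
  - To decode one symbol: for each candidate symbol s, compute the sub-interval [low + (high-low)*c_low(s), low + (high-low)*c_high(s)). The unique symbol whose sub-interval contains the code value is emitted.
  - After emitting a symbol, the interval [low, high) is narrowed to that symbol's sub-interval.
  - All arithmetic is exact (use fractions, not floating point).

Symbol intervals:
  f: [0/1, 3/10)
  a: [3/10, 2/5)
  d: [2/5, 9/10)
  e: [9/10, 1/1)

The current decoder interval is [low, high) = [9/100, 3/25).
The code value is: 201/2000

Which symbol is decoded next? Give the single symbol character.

Interval width = high − low = 3/25 − 9/100 = 3/100
Scaled code = (code − low) / width = (201/2000 − 9/100) / 3/100 = 7/20
  f: [0/1, 3/10) 
  a: [3/10, 2/5) ← scaled code falls here ✓
  d: [2/5, 9/10) 
  e: [9/10, 1/1) 

Answer: a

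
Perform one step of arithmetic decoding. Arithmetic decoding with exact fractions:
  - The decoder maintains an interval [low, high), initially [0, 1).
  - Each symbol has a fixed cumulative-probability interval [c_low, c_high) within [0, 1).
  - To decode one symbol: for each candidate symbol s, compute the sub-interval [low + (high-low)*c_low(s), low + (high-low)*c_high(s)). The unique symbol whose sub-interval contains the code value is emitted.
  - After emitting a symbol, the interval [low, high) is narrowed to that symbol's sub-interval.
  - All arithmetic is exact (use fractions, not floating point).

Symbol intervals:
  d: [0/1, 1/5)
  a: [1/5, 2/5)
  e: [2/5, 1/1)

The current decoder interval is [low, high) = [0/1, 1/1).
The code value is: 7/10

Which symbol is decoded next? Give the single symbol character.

Answer: e

Derivation:
Interval width = high − low = 1/1 − 0/1 = 1/1
Scaled code = (code − low) / width = (7/10 − 0/1) / 1/1 = 7/10
  d: [0/1, 1/5) 
  a: [1/5, 2/5) 
  e: [2/5, 1/1) ← scaled code falls here ✓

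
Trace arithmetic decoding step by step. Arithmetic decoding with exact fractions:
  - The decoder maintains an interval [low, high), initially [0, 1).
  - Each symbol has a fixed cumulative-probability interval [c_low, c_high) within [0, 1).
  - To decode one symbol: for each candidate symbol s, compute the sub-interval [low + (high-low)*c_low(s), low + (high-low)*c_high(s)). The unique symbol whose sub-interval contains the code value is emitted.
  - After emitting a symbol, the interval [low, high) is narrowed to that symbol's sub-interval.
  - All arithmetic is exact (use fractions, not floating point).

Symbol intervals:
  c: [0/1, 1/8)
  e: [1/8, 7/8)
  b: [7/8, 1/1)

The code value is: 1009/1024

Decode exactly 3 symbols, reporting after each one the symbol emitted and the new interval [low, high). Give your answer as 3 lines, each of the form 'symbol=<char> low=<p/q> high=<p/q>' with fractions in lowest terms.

Answer: symbol=b low=7/8 high=1/1
symbol=b low=63/64 high=1/1
symbol=c low=63/64 high=505/512

Derivation:
Step 1: interval [0/1, 1/1), width = 1/1 - 0/1 = 1/1
  'c': [0/1 + 1/1*0/1, 0/1 + 1/1*1/8) = [0/1, 1/8)
  'e': [0/1 + 1/1*1/8, 0/1 + 1/1*7/8) = [1/8, 7/8)
  'b': [0/1 + 1/1*7/8, 0/1 + 1/1*1/1) = [7/8, 1/1) <- contains code 1009/1024
  emit 'b', narrow to [7/8, 1/1)
Step 2: interval [7/8, 1/1), width = 1/1 - 7/8 = 1/8
  'c': [7/8 + 1/8*0/1, 7/8 + 1/8*1/8) = [7/8, 57/64)
  'e': [7/8 + 1/8*1/8, 7/8 + 1/8*7/8) = [57/64, 63/64)
  'b': [7/8 + 1/8*7/8, 7/8 + 1/8*1/1) = [63/64, 1/1) <- contains code 1009/1024
  emit 'b', narrow to [63/64, 1/1)
Step 3: interval [63/64, 1/1), width = 1/1 - 63/64 = 1/64
  'c': [63/64 + 1/64*0/1, 63/64 + 1/64*1/8) = [63/64, 505/512) <- contains code 1009/1024
  'e': [63/64 + 1/64*1/8, 63/64 + 1/64*7/8) = [505/512, 511/512)
  'b': [63/64 + 1/64*7/8, 63/64 + 1/64*1/1) = [511/512, 1/1)
  emit 'c', narrow to [63/64, 505/512)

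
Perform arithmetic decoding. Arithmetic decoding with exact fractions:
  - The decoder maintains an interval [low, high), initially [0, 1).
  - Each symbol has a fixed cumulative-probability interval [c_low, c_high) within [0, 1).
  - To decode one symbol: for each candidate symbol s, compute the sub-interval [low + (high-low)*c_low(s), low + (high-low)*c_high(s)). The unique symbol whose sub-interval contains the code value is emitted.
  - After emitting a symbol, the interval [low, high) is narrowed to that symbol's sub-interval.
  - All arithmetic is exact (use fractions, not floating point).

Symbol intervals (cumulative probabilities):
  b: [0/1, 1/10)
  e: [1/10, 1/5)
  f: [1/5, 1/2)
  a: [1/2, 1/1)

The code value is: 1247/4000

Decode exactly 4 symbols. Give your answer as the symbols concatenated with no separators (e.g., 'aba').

Step 1: interval [0/1, 1/1), width = 1/1 - 0/1 = 1/1
  'b': [0/1 + 1/1*0/1, 0/1 + 1/1*1/10) = [0/1, 1/10)
  'e': [0/1 + 1/1*1/10, 0/1 + 1/1*1/5) = [1/10, 1/5)
  'f': [0/1 + 1/1*1/5, 0/1 + 1/1*1/2) = [1/5, 1/2) <- contains code 1247/4000
  'a': [0/1 + 1/1*1/2, 0/1 + 1/1*1/1) = [1/2, 1/1)
  emit 'f', narrow to [1/5, 1/2)
Step 2: interval [1/5, 1/2), width = 1/2 - 1/5 = 3/10
  'b': [1/5 + 3/10*0/1, 1/5 + 3/10*1/10) = [1/5, 23/100)
  'e': [1/5 + 3/10*1/10, 1/5 + 3/10*1/5) = [23/100, 13/50)
  'f': [1/5 + 3/10*1/5, 1/5 + 3/10*1/2) = [13/50, 7/20) <- contains code 1247/4000
  'a': [1/5 + 3/10*1/2, 1/5 + 3/10*1/1) = [7/20, 1/2)
  emit 'f', narrow to [13/50, 7/20)
Step 3: interval [13/50, 7/20), width = 7/20 - 13/50 = 9/100
  'b': [13/50 + 9/100*0/1, 13/50 + 9/100*1/10) = [13/50, 269/1000)
  'e': [13/50 + 9/100*1/10, 13/50 + 9/100*1/5) = [269/1000, 139/500)
  'f': [13/50 + 9/100*1/5, 13/50 + 9/100*1/2) = [139/500, 61/200)
  'a': [13/50 + 9/100*1/2, 13/50 + 9/100*1/1) = [61/200, 7/20) <- contains code 1247/4000
  emit 'a', narrow to [61/200, 7/20)
Step 4: interval [61/200, 7/20), width = 7/20 - 61/200 = 9/200
  'b': [61/200 + 9/200*0/1, 61/200 + 9/200*1/10) = [61/200, 619/2000)
  'e': [61/200 + 9/200*1/10, 61/200 + 9/200*1/5) = [619/2000, 157/500) <- contains code 1247/4000
  'f': [61/200 + 9/200*1/5, 61/200 + 9/200*1/2) = [157/500, 131/400)
  'a': [61/200 + 9/200*1/2, 61/200 + 9/200*1/1) = [131/400, 7/20)
  emit 'e', narrow to [619/2000, 157/500)

Answer: ffae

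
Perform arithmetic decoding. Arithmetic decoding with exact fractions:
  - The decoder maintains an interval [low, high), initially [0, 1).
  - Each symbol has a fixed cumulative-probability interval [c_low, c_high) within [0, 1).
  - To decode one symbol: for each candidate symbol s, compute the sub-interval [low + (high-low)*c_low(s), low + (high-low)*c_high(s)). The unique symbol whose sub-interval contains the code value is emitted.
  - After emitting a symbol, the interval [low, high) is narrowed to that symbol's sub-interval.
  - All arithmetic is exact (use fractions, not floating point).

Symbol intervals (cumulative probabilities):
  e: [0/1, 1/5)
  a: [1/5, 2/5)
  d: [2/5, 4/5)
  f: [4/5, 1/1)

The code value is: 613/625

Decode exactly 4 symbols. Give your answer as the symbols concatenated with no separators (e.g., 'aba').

Answer: ffda

Derivation:
Step 1: interval [0/1, 1/1), width = 1/1 - 0/1 = 1/1
  'e': [0/1 + 1/1*0/1, 0/1 + 1/1*1/5) = [0/1, 1/5)
  'a': [0/1 + 1/1*1/5, 0/1 + 1/1*2/5) = [1/5, 2/5)
  'd': [0/1 + 1/1*2/5, 0/1 + 1/1*4/5) = [2/5, 4/5)
  'f': [0/1 + 1/1*4/5, 0/1 + 1/1*1/1) = [4/5, 1/1) <- contains code 613/625
  emit 'f', narrow to [4/5, 1/1)
Step 2: interval [4/5, 1/1), width = 1/1 - 4/5 = 1/5
  'e': [4/5 + 1/5*0/1, 4/5 + 1/5*1/5) = [4/5, 21/25)
  'a': [4/5 + 1/5*1/5, 4/5 + 1/5*2/5) = [21/25, 22/25)
  'd': [4/5 + 1/5*2/5, 4/5 + 1/5*4/5) = [22/25, 24/25)
  'f': [4/5 + 1/5*4/5, 4/5 + 1/5*1/1) = [24/25, 1/1) <- contains code 613/625
  emit 'f', narrow to [24/25, 1/1)
Step 3: interval [24/25, 1/1), width = 1/1 - 24/25 = 1/25
  'e': [24/25 + 1/25*0/1, 24/25 + 1/25*1/5) = [24/25, 121/125)
  'a': [24/25 + 1/25*1/5, 24/25 + 1/25*2/5) = [121/125, 122/125)
  'd': [24/25 + 1/25*2/5, 24/25 + 1/25*4/5) = [122/125, 124/125) <- contains code 613/625
  'f': [24/25 + 1/25*4/5, 24/25 + 1/25*1/1) = [124/125, 1/1)
  emit 'd', narrow to [122/125, 124/125)
Step 4: interval [122/125, 124/125), width = 124/125 - 122/125 = 2/125
  'e': [122/125 + 2/125*0/1, 122/125 + 2/125*1/5) = [122/125, 612/625)
  'a': [122/125 + 2/125*1/5, 122/125 + 2/125*2/5) = [612/625, 614/625) <- contains code 613/625
  'd': [122/125 + 2/125*2/5, 122/125 + 2/125*4/5) = [614/625, 618/625)
  'f': [122/125 + 2/125*4/5, 122/125 + 2/125*1/1) = [618/625, 124/125)
  emit 'a', narrow to [612/625, 614/625)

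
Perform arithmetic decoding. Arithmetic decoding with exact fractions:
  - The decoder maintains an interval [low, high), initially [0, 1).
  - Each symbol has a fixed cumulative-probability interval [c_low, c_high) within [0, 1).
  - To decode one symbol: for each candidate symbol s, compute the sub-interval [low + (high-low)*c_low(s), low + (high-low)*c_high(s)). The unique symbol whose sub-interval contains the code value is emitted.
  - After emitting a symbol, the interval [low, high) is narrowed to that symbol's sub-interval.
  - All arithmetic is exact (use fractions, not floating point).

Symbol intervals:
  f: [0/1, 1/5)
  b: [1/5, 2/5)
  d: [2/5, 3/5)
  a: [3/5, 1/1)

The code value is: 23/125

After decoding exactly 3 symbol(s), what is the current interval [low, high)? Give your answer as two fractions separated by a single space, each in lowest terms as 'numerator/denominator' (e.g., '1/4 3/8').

Step 1: interval [0/1, 1/1), width = 1/1 - 0/1 = 1/1
  'f': [0/1 + 1/1*0/1, 0/1 + 1/1*1/5) = [0/1, 1/5) <- contains code 23/125
  'b': [0/1 + 1/1*1/5, 0/1 + 1/1*2/5) = [1/5, 2/5)
  'd': [0/1 + 1/1*2/5, 0/1 + 1/1*3/5) = [2/5, 3/5)
  'a': [0/1 + 1/1*3/5, 0/1 + 1/1*1/1) = [3/5, 1/1)
  emit 'f', narrow to [0/1, 1/5)
Step 2: interval [0/1, 1/5), width = 1/5 - 0/1 = 1/5
  'f': [0/1 + 1/5*0/1, 0/1 + 1/5*1/5) = [0/1, 1/25)
  'b': [0/1 + 1/5*1/5, 0/1 + 1/5*2/5) = [1/25, 2/25)
  'd': [0/1 + 1/5*2/5, 0/1 + 1/5*3/5) = [2/25, 3/25)
  'a': [0/1 + 1/5*3/5, 0/1 + 1/5*1/1) = [3/25, 1/5) <- contains code 23/125
  emit 'a', narrow to [3/25, 1/5)
Step 3: interval [3/25, 1/5), width = 1/5 - 3/25 = 2/25
  'f': [3/25 + 2/25*0/1, 3/25 + 2/25*1/5) = [3/25, 17/125)
  'b': [3/25 + 2/25*1/5, 3/25 + 2/25*2/5) = [17/125, 19/125)
  'd': [3/25 + 2/25*2/5, 3/25 + 2/25*3/5) = [19/125, 21/125)
  'a': [3/25 + 2/25*3/5, 3/25 + 2/25*1/1) = [21/125, 1/5) <- contains code 23/125
  emit 'a', narrow to [21/125, 1/5)

Answer: 21/125 1/5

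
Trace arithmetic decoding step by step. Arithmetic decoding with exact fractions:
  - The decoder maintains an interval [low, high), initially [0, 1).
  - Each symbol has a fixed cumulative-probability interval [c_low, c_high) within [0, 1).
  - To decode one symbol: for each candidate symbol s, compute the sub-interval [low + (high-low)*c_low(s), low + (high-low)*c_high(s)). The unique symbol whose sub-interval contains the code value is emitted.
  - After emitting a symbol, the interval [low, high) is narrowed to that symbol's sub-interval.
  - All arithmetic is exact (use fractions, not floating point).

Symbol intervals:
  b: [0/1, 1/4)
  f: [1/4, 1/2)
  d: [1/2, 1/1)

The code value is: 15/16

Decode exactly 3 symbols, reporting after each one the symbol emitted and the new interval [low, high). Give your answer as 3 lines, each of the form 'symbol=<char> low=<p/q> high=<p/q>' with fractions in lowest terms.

Answer: symbol=d low=1/2 high=1/1
symbol=d low=3/4 high=1/1
symbol=d low=7/8 high=1/1

Derivation:
Step 1: interval [0/1, 1/1), width = 1/1 - 0/1 = 1/1
  'b': [0/1 + 1/1*0/1, 0/1 + 1/1*1/4) = [0/1, 1/4)
  'f': [0/1 + 1/1*1/4, 0/1 + 1/1*1/2) = [1/4, 1/2)
  'd': [0/1 + 1/1*1/2, 0/1 + 1/1*1/1) = [1/2, 1/1) <- contains code 15/16
  emit 'd', narrow to [1/2, 1/1)
Step 2: interval [1/2, 1/1), width = 1/1 - 1/2 = 1/2
  'b': [1/2 + 1/2*0/1, 1/2 + 1/2*1/4) = [1/2, 5/8)
  'f': [1/2 + 1/2*1/4, 1/2 + 1/2*1/2) = [5/8, 3/4)
  'd': [1/2 + 1/2*1/2, 1/2 + 1/2*1/1) = [3/4, 1/1) <- contains code 15/16
  emit 'd', narrow to [3/4, 1/1)
Step 3: interval [3/4, 1/1), width = 1/1 - 3/4 = 1/4
  'b': [3/4 + 1/4*0/1, 3/4 + 1/4*1/4) = [3/4, 13/16)
  'f': [3/4 + 1/4*1/4, 3/4 + 1/4*1/2) = [13/16, 7/8)
  'd': [3/4 + 1/4*1/2, 3/4 + 1/4*1/1) = [7/8, 1/1) <- contains code 15/16
  emit 'd', narrow to [7/8, 1/1)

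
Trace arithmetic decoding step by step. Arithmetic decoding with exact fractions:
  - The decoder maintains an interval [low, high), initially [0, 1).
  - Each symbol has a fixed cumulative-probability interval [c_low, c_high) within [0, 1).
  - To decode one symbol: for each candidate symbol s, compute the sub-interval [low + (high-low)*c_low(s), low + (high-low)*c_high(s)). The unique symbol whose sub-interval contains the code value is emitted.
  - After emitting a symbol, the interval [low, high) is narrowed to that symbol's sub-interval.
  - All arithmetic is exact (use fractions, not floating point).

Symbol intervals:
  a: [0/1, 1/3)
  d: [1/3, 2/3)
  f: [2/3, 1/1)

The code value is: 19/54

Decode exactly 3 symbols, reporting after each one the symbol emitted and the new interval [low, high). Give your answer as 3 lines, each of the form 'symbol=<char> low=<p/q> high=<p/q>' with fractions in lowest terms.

Step 1: interval [0/1, 1/1), width = 1/1 - 0/1 = 1/1
  'a': [0/1 + 1/1*0/1, 0/1 + 1/1*1/3) = [0/1, 1/3)
  'd': [0/1 + 1/1*1/3, 0/1 + 1/1*2/3) = [1/3, 2/3) <- contains code 19/54
  'f': [0/1 + 1/1*2/3, 0/1 + 1/1*1/1) = [2/3, 1/1)
  emit 'd', narrow to [1/3, 2/3)
Step 2: interval [1/3, 2/3), width = 2/3 - 1/3 = 1/3
  'a': [1/3 + 1/3*0/1, 1/3 + 1/3*1/3) = [1/3, 4/9) <- contains code 19/54
  'd': [1/3 + 1/3*1/3, 1/3 + 1/3*2/3) = [4/9, 5/9)
  'f': [1/3 + 1/3*2/3, 1/3 + 1/3*1/1) = [5/9, 2/3)
  emit 'a', narrow to [1/3, 4/9)
Step 3: interval [1/3, 4/9), width = 4/9 - 1/3 = 1/9
  'a': [1/3 + 1/9*0/1, 1/3 + 1/9*1/3) = [1/3, 10/27) <- contains code 19/54
  'd': [1/3 + 1/9*1/3, 1/3 + 1/9*2/3) = [10/27, 11/27)
  'f': [1/3 + 1/9*2/3, 1/3 + 1/9*1/1) = [11/27, 4/9)
  emit 'a', narrow to [1/3, 10/27)

Answer: symbol=d low=1/3 high=2/3
symbol=a low=1/3 high=4/9
symbol=a low=1/3 high=10/27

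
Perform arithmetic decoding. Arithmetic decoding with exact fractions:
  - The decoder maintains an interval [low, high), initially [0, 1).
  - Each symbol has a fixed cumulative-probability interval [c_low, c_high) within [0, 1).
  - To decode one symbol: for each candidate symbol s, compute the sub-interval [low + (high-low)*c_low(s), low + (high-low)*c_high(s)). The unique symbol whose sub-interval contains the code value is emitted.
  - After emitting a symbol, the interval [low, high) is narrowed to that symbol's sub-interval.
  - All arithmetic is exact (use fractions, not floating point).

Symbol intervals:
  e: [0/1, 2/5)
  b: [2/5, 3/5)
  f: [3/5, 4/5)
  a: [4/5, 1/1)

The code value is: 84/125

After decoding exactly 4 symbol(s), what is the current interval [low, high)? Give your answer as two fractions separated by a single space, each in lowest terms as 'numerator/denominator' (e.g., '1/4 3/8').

Step 1: interval [0/1, 1/1), width = 1/1 - 0/1 = 1/1
  'e': [0/1 + 1/1*0/1, 0/1 + 1/1*2/5) = [0/1, 2/5)
  'b': [0/1 + 1/1*2/5, 0/1 + 1/1*3/5) = [2/5, 3/5)
  'f': [0/1 + 1/1*3/5, 0/1 + 1/1*4/5) = [3/5, 4/5) <- contains code 84/125
  'a': [0/1 + 1/1*4/5, 0/1 + 1/1*1/1) = [4/5, 1/1)
  emit 'f', narrow to [3/5, 4/5)
Step 2: interval [3/5, 4/5), width = 4/5 - 3/5 = 1/5
  'e': [3/5 + 1/5*0/1, 3/5 + 1/5*2/5) = [3/5, 17/25) <- contains code 84/125
  'b': [3/5 + 1/5*2/5, 3/5 + 1/5*3/5) = [17/25, 18/25)
  'f': [3/5 + 1/5*3/5, 3/5 + 1/5*4/5) = [18/25, 19/25)
  'a': [3/5 + 1/5*4/5, 3/5 + 1/5*1/1) = [19/25, 4/5)
  emit 'e', narrow to [3/5, 17/25)
Step 3: interval [3/5, 17/25), width = 17/25 - 3/5 = 2/25
  'e': [3/5 + 2/25*0/1, 3/5 + 2/25*2/5) = [3/5, 79/125)
  'b': [3/5 + 2/25*2/5, 3/5 + 2/25*3/5) = [79/125, 81/125)
  'f': [3/5 + 2/25*3/5, 3/5 + 2/25*4/5) = [81/125, 83/125)
  'a': [3/5 + 2/25*4/5, 3/5 + 2/25*1/1) = [83/125, 17/25) <- contains code 84/125
  emit 'a', narrow to [83/125, 17/25)
Step 4: interval [83/125, 17/25), width = 17/25 - 83/125 = 2/125
  'e': [83/125 + 2/125*0/1, 83/125 + 2/125*2/5) = [83/125, 419/625)
  'b': [83/125 + 2/125*2/5, 83/125 + 2/125*3/5) = [419/625, 421/625) <- contains code 84/125
  'f': [83/125 + 2/125*3/5, 83/125 + 2/125*4/5) = [421/625, 423/625)
  'a': [83/125 + 2/125*4/5, 83/125 + 2/125*1/1) = [423/625, 17/25)
  emit 'b', narrow to [419/625, 421/625)

Answer: 419/625 421/625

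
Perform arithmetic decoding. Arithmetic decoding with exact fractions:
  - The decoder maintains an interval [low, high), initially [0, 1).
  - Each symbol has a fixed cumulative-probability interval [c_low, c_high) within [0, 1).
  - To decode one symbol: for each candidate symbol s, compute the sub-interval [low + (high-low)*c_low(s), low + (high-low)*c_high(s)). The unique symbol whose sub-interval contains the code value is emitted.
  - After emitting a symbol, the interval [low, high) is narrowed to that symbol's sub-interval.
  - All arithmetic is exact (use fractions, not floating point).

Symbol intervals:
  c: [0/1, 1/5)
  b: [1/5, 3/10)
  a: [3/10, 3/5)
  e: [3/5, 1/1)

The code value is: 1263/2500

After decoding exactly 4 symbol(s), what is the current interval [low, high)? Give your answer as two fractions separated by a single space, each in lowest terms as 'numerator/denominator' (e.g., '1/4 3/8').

Answer: 63/125 633/1250

Derivation:
Step 1: interval [0/1, 1/1), width = 1/1 - 0/1 = 1/1
  'c': [0/1 + 1/1*0/1, 0/1 + 1/1*1/5) = [0/1, 1/5)
  'b': [0/1 + 1/1*1/5, 0/1 + 1/1*3/10) = [1/5, 3/10)
  'a': [0/1 + 1/1*3/10, 0/1 + 1/1*3/5) = [3/10, 3/5) <- contains code 1263/2500
  'e': [0/1 + 1/1*3/5, 0/1 + 1/1*1/1) = [3/5, 1/1)
  emit 'a', narrow to [3/10, 3/5)
Step 2: interval [3/10, 3/5), width = 3/5 - 3/10 = 3/10
  'c': [3/10 + 3/10*0/1, 3/10 + 3/10*1/5) = [3/10, 9/25)
  'b': [3/10 + 3/10*1/5, 3/10 + 3/10*3/10) = [9/25, 39/100)
  'a': [3/10 + 3/10*3/10, 3/10 + 3/10*3/5) = [39/100, 12/25)
  'e': [3/10 + 3/10*3/5, 3/10 + 3/10*1/1) = [12/25, 3/5) <- contains code 1263/2500
  emit 'e', narrow to [12/25, 3/5)
Step 3: interval [12/25, 3/5), width = 3/5 - 12/25 = 3/25
  'c': [12/25 + 3/25*0/1, 12/25 + 3/25*1/5) = [12/25, 63/125)
  'b': [12/25 + 3/25*1/5, 12/25 + 3/25*3/10) = [63/125, 129/250) <- contains code 1263/2500
  'a': [12/25 + 3/25*3/10, 12/25 + 3/25*3/5) = [129/250, 69/125)
  'e': [12/25 + 3/25*3/5, 12/25 + 3/25*1/1) = [69/125, 3/5)
  emit 'b', narrow to [63/125, 129/250)
Step 4: interval [63/125, 129/250), width = 129/250 - 63/125 = 3/250
  'c': [63/125 + 3/250*0/1, 63/125 + 3/250*1/5) = [63/125, 633/1250) <- contains code 1263/2500
  'b': [63/125 + 3/250*1/5, 63/125 + 3/250*3/10) = [633/1250, 1269/2500)
  'a': [63/125 + 3/250*3/10, 63/125 + 3/250*3/5) = [1269/2500, 639/1250)
  'e': [63/125 + 3/250*3/5, 63/125 + 3/250*1/1) = [639/1250, 129/250)
  emit 'c', narrow to [63/125, 633/1250)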